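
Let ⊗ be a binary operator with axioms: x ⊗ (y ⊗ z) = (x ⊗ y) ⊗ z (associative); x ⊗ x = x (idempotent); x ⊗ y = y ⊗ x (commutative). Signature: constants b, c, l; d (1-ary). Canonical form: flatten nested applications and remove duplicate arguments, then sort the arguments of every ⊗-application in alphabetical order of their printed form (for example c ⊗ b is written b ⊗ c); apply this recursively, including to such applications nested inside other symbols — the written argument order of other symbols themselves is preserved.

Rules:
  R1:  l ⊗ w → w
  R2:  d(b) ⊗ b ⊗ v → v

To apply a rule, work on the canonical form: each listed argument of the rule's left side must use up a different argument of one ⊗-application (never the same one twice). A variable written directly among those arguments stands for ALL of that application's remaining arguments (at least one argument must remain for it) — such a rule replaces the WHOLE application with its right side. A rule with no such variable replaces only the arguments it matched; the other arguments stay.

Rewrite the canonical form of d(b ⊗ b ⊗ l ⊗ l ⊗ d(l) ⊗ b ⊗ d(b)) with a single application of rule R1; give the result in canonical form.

Answer: d(b ⊗ d(b) ⊗ d(l))

Derivation:
Canonical form:  d(b ⊗ d(b) ⊗ d(l) ⊗ l)
Match R1:  consume l;  w := b ⊗ d(b) ⊗ d(l)
The variable takes the whole remainder — replace the entire application.
Result:  d(b ⊗ d(b) ⊗ d(l))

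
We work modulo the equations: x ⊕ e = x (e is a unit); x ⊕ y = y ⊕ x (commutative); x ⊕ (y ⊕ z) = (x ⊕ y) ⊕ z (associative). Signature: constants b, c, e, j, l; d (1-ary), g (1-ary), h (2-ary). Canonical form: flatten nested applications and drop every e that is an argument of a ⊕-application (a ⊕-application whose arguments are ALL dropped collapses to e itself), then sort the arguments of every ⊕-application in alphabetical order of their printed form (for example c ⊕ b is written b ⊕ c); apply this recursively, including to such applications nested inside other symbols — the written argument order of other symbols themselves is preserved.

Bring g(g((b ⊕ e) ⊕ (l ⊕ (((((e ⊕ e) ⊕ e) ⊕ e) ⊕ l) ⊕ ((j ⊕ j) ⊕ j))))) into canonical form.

Focus inside:  (b ⊕ e) ⊕ (l ⊕ (((((e ⊕ e) ⊕ e) ⊕ e) ⊕ l) ⊕ ((j ⊕ j) ⊕ j)))
Un-nest:  b ⊕ e ⊕ l ⊕ e ⊕ e ⊕ e ⊕ e ⊕ l ⊕ j ⊕ j ⊕ j
Drop the unit:  drop e (×5)
Sort:  b ⊕ j ⊕ j ⊕ j ⊕ l ⊕ l
Rebuild:  g(g(b ⊕ j ⊕ j ⊕ j ⊕ l ⊕ l))

Answer: g(g(b ⊕ j ⊕ j ⊕ j ⊕ l ⊕ l))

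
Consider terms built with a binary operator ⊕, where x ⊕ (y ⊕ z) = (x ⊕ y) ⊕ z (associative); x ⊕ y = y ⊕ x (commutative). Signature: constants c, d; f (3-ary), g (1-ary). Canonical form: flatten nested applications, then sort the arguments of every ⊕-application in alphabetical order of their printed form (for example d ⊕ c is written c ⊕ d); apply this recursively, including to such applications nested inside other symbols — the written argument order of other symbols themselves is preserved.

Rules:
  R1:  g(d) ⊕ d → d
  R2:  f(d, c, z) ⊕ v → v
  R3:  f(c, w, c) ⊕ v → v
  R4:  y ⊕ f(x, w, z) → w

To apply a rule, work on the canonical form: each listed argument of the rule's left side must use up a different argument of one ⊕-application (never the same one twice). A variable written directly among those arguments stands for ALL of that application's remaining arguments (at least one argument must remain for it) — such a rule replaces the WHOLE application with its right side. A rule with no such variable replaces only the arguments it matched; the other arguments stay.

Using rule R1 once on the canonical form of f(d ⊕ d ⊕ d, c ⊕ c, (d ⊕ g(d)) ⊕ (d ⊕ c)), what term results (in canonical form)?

Canonical form:  f(d ⊕ d ⊕ d, c ⊕ c, c ⊕ d ⊕ d ⊕ g(d))
Match R1:  consume d, g(d)
Result:  f(d ⊕ d ⊕ d, c ⊕ c, c ⊕ d ⊕ d)

Answer: f(d ⊕ d ⊕ d, c ⊕ c, c ⊕ d ⊕ d)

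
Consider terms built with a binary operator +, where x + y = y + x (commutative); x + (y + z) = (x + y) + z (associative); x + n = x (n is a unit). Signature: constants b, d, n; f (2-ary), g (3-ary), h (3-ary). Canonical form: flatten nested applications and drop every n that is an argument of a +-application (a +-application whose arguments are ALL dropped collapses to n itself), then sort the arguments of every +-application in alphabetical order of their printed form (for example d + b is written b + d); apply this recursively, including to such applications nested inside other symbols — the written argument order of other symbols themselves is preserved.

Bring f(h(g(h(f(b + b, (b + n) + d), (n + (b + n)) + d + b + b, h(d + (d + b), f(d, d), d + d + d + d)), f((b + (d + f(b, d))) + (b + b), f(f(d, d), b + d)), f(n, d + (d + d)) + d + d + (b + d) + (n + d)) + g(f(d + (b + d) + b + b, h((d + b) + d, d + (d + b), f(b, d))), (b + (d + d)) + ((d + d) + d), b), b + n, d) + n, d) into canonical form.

Descend into:  h(g(h(f(b + b, (b + n) + d), (n + (b + n)) + d + b + b, h(d + (d + b), f(d, d), d + d + d + d)), f((b + (d + f(b, d))) + (b + b), f(f(d, d), b + d)), f(n, d + (d + d)) + d + d + (b + d) + (n + d)) + g(f(d + (b + d) + b + b, h((d + b) + d, d + (d + b), f(b, d))), (b + (d + d)) + ((d + d) + d), b), b + n, d) + n
Simplify inside:  h(g(h(f(b + b, (b + n) + d), (n + (b + n)) + d + b + b, h(d + (d + b), f(d, d), d + d + d + d)), f((b + (d + f(b, d))) + (b + b), f(f(d, d), b + d)), f(n, d + (d + d)) + d + d + (b + d) + (n + d)) + g(f(d + (b + d) + b + b, h((d + b) + d, d + (d + b), f(b, d))), (b + (d + d)) + ((d + d) + d), b), b + n, d)  →  h(g(f(b + b + b + d + d, h(b + d + d, b + d + d, f(b, d))), b + d + d + d + d + d, b) + g(h(f(b + b, b + d), b + b + b + d, h(b + d + d, f(d, d), d + d + d + d)), f(b + b + b + d + f(b, d), f(f(d, d), b + d)), b + d + d + d + d + f(n, d + d + d)), b, d)
Drop the unit:  drop n
Sort arguments:  h(g(f(b + b + b + d + d, h(b + d + d, b + d + d, f(b, d))), b + d + d + d + d + d, b) + g(h(f(b + b, b + d), b + b + b + d, h(b + d + d, f(d, d), d + d + d + d)), f(b + b + b + d + f(b, d), f(f(d, d), b + d)), b + d + d + d + d + f(n, d + d + d)), b, d)
Rebuild:  f(h(g(f(b + b + b + d + d, h(b + d + d, b + d + d, f(b, d))), b + d + d + d + d + d, b) + g(h(f(b + b, b + d), b + b + b + d, h(b + d + d, f(d, d), d + d + d + d)), f(b + b + b + d + f(b, d), f(f(d, d), b + d)), b + d + d + d + d + f(n, d + d + d)), b, d), d)

Answer: f(h(g(f(b + b + b + d + d, h(b + d + d, b + d + d, f(b, d))), b + d + d + d + d + d, b) + g(h(f(b + b, b + d), b + b + b + d, h(b + d + d, f(d, d), d + d + d + d)), f(b + b + b + d + f(b, d), f(f(d, d), b + d)), b + d + d + d + d + f(n, d + d + d)), b, d), d)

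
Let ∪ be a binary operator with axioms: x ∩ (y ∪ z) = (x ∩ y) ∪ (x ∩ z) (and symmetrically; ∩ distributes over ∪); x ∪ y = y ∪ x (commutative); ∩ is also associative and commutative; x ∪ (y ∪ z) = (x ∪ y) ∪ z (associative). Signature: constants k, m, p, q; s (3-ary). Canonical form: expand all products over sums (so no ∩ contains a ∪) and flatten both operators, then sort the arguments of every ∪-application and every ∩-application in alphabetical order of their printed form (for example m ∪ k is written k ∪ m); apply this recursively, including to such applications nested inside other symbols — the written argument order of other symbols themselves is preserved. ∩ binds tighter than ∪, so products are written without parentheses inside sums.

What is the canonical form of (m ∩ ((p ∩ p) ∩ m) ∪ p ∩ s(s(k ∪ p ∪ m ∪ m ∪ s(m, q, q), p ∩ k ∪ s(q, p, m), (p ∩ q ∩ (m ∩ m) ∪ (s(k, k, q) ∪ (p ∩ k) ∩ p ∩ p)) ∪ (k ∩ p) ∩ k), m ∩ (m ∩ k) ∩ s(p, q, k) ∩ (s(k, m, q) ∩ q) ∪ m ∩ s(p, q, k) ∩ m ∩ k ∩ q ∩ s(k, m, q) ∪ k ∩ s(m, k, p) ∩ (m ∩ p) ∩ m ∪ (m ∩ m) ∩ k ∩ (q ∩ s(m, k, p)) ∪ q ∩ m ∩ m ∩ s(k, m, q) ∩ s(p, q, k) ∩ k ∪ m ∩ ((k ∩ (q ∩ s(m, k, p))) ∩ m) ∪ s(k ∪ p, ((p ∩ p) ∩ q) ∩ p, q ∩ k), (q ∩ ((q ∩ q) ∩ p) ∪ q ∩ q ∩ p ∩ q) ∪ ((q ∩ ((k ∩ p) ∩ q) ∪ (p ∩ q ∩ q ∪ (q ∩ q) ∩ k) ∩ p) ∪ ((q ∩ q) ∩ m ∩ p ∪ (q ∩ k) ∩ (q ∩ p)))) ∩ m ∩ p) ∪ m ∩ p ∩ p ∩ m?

Distribute:  m ∩ m ∩ p ∩ p ∪ m ∩ p ∩ p ∩ s(s(k ∪ m ∪ m ∪ p ∪ s(m, q, q), k ∩ p ∪ s(q, p, m), k ∩ k ∩ p ∪ k ∩ p ∩ p ∩ p ∪ m ∩ m ∩ p ∩ q ∪ s(k, k, q)), k ∩ m ∩ m ∩ p ∩ s(m, k, p) ∪ k ∩ m ∩ m ∩ q ∩ s(k, m, q) ∩ s(p, q, k) ∪ k ∩ m ∩ m ∩ q ∩ s(k, m, q) ∩ s(p, q, k) ∪ k ∩ m ∩ m ∩ q ∩ s(k, m, q) ∩ s(p, q, k) ∪ k ∩ m ∩ m ∩ q ∩ s(m, k, p) ∪ k ∩ m ∩ m ∩ q ∩ s(m, k, p) ∪ s(k ∪ p, p ∩ p ∩ p ∩ q, k ∩ q), k ∩ p ∩ q ∩ q ∪ k ∩ p ∩ q ∩ q ∪ k ∩ p ∩ q ∩ q ∪ m ∩ p ∩ q ∩ q ∪ p ∩ p ∩ q ∩ q ∪ p ∩ q ∩ q ∩ q ∪ p ∩ q ∩ q ∩ q) ∪ m ∩ m ∩ p ∩ p
Order the arguments:  m ∩ m ∩ p ∩ p ∪ m ∩ m ∩ p ∩ p ∪ m ∩ p ∩ p ∩ s(s(k ∪ m ∪ m ∪ p ∪ s(m, q, q), k ∩ p ∪ s(q, p, m), k ∩ k ∩ p ∪ k ∩ p ∩ p ∩ p ∪ m ∩ m ∩ p ∩ q ∪ s(k, k, q)), k ∩ m ∩ m ∩ p ∩ s(m, k, p) ∪ k ∩ m ∩ m ∩ q ∩ s(k, m, q) ∩ s(p, q, k) ∪ k ∩ m ∩ m ∩ q ∩ s(k, m, q) ∩ s(p, q, k) ∪ k ∩ m ∩ m ∩ q ∩ s(k, m, q) ∩ s(p, q, k) ∪ k ∩ m ∩ m ∩ q ∩ s(m, k, p) ∪ k ∩ m ∩ m ∩ q ∩ s(m, k, p) ∪ s(k ∪ p, p ∩ p ∩ p ∩ q, k ∩ q), k ∩ p ∩ q ∩ q ∪ k ∩ p ∩ q ∩ q ∪ k ∩ p ∩ q ∩ q ∪ m ∩ p ∩ q ∩ q ∪ p ∩ p ∩ q ∩ q ∪ p ∩ q ∩ q ∩ q ∪ p ∩ q ∩ q ∩ q)

Answer: m ∩ m ∩ p ∩ p ∪ m ∩ m ∩ p ∩ p ∪ m ∩ p ∩ p ∩ s(s(k ∪ m ∪ m ∪ p ∪ s(m, q, q), k ∩ p ∪ s(q, p, m), k ∩ k ∩ p ∪ k ∩ p ∩ p ∩ p ∪ m ∩ m ∩ p ∩ q ∪ s(k, k, q)), k ∩ m ∩ m ∩ p ∩ s(m, k, p) ∪ k ∩ m ∩ m ∩ q ∩ s(k, m, q) ∩ s(p, q, k) ∪ k ∩ m ∩ m ∩ q ∩ s(k, m, q) ∩ s(p, q, k) ∪ k ∩ m ∩ m ∩ q ∩ s(k, m, q) ∩ s(p, q, k) ∪ k ∩ m ∩ m ∩ q ∩ s(m, k, p) ∪ k ∩ m ∩ m ∩ q ∩ s(m, k, p) ∪ s(k ∪ p, p ∩ p ∩ p ∩ q, k ∩ q), k ∩ p ∩ q ∩ q ∪ k ∩ p ∩ q ∩ q ∪ k ∩ p ∩ q ∩ q ∪ m ∩ p ∩ q ∩ q ∪ p ∩ p ∩ q ∩ q ∪ p ∩ q ∩ q ∩ q ∪ p ∩ q ∩ q ∩ q)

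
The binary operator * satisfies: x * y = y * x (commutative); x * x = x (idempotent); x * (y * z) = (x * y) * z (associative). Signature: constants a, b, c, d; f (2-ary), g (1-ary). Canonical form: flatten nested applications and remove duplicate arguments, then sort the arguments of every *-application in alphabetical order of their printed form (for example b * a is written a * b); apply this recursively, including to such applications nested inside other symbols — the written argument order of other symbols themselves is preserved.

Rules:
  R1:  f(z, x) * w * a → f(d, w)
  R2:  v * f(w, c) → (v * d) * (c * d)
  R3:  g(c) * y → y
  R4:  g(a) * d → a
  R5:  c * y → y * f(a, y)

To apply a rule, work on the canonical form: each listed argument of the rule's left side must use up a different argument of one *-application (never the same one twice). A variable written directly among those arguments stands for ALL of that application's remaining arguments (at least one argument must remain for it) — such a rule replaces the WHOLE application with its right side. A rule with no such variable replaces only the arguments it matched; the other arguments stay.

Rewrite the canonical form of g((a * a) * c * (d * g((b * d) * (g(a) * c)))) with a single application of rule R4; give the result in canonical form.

Answer: g(a * c * d * g(a * b * c))

Derivation:
Canonical form:  g(a * c * d * g(b * c * d * g(a)))
Match R4:  consume d, g(a)
Giving:  g(a * c * d * g(a * b * c))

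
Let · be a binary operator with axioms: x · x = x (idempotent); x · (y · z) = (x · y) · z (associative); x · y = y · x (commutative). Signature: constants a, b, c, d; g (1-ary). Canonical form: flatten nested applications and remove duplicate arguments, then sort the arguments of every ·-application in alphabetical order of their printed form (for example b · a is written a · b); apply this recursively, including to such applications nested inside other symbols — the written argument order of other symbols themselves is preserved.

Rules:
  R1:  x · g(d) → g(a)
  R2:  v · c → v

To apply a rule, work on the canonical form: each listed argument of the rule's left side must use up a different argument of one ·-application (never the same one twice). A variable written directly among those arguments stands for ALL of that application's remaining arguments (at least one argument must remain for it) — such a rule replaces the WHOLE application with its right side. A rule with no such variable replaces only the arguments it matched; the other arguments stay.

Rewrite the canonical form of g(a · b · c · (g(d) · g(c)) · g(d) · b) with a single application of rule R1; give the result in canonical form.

Answer: g(g(a))

Derivation:
Canonical form:  g(a · b · c · g(c) · g(d))
Apply R1:  consuming g(d);  x := a · b · c · g(c)
The variable takes the whole remainder — replace the entire application.
Result:  g(g(a))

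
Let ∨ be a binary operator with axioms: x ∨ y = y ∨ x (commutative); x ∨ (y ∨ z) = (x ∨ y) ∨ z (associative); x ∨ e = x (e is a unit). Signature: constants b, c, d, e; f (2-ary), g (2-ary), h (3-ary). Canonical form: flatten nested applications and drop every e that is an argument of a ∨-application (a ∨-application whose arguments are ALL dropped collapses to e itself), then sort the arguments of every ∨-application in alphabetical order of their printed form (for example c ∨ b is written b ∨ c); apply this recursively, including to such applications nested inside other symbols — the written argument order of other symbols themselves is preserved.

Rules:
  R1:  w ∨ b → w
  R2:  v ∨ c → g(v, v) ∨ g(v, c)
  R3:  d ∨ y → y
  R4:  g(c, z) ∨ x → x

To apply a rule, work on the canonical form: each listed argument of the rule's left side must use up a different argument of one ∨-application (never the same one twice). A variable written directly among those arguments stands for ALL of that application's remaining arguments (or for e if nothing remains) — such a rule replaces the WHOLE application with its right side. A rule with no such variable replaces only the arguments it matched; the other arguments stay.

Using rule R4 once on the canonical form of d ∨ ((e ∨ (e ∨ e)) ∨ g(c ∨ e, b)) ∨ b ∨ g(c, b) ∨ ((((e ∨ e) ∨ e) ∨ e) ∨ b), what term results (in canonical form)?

Answer: b ∨ b ∨ d ∨ g(c, b)

Derivation:
Canonical form:  b ∨ b ∨ d ∨ g(c, b) ∨ g(c, b)
Apply R4:  consuming g(c, b);  x := b ∨ b ∨ d ∨ g(c, b), z := b
The extension variable absorbs all remaining arguments, so the whole application is rewritten.
Result:  b ∨ b ∨ d ∨ g(c, b)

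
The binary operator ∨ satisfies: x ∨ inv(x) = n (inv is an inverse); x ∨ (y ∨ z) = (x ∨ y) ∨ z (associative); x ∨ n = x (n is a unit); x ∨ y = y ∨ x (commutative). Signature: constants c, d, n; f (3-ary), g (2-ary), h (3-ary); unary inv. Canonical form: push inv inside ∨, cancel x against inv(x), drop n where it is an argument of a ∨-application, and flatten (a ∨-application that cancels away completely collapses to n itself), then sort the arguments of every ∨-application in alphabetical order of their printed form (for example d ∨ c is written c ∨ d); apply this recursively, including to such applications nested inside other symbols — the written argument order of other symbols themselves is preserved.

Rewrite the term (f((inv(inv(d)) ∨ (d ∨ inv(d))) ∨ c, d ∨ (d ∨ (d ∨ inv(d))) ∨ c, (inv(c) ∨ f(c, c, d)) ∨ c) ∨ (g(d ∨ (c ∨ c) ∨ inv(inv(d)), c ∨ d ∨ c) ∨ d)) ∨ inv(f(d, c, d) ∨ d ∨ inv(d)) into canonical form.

Push inv inside:  distribute inv over ∨ and collapse double inv
Collect terms:  f(c ∨ d, c ∨ d ∨ d, f(c, c, d)) ∨ g(c ∨ c ∨ d ∨ d, c ∨ c ∨ d) ∨ d ∨ inv(f(d, c, d))
Sort arguments:  d ∨ f(c ∨ d, c ∨ d ∨ d, f(c, c, d)) ∨ g(c ∨ c ∨ d ∨ d, c ∨ c ∨ d) ∨ inv(f(d, c, d))

Answer: d ∨ f(c ∨ d, c ∨ d ∨ d, f(c, c, d)) ∨ g(c ∨ c ∨ d ∨ d, c ∨ c ∨ d) ∨ inv(f(d, c, d))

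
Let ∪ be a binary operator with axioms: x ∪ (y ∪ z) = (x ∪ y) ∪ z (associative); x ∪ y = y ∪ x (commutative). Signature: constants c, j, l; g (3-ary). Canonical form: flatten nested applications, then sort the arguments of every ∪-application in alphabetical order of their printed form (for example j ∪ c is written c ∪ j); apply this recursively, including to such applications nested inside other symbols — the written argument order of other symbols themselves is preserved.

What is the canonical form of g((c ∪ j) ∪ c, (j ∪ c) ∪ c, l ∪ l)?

Answer: g(c ∪ c ∪ j, c ∪ c ∪ j, l ∪ l)

Derivation:
Descend into:  (j ∪ c) ∪ c
Flatten:  j ∪ c ∪ c
Sort:  c ∪ c ∪ j
Reassemble:  g(c ∪ c ∪ j, c ∪ c ∪ j, l ∪ l)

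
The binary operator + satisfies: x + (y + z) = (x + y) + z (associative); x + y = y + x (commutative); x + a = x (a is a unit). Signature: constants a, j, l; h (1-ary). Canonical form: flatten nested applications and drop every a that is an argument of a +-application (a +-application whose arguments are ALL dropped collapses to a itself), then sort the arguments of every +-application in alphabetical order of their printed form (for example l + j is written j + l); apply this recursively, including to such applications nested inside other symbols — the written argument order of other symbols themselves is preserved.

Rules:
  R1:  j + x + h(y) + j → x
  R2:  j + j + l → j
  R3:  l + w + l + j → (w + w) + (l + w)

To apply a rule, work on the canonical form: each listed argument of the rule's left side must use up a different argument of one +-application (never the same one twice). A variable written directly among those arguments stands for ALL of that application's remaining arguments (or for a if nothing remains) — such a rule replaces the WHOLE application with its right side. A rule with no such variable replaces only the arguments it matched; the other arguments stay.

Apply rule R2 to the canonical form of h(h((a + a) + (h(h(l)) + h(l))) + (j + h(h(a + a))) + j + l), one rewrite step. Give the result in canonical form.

Canonical form:  h(h(h(a)) + h(h(h(l)) + h(l)) + j + j + l)
Apply R2:  consuming j, j, l
Result:  h(h(h(a)) + h(h(h(l)) + h(l)) + j)

Answer: h(h(h(a)) + h(h(h(l)) + h(l)) + j)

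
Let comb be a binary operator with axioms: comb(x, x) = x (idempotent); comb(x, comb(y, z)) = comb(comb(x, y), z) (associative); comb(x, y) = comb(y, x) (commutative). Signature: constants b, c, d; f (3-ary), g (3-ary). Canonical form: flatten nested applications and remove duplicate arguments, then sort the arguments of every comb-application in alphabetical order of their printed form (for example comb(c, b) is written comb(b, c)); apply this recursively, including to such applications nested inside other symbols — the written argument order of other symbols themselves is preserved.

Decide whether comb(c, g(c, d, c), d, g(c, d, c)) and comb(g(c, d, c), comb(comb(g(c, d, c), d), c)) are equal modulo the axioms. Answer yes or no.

Left:  comb(c, g(c, d, c), d, g(c, d, c))
  Deduplicate:  drop duplicate g(c, d, c)
  Sort:  comb(c, d, g(c, d, c))
Right:  comb(g(c, d, c), comb(comb(g(c, d, c), d), c))
  Merge nested applications:  comb(g(c, d, c), g(c, d, c), d, c)
  Idempotence:  drop duplicate g(c, d, c)
  Sort:  comb(c, d, g(c, d, c))

Answer: yes — both canonical forms are comb(c, d, g(c, d, c))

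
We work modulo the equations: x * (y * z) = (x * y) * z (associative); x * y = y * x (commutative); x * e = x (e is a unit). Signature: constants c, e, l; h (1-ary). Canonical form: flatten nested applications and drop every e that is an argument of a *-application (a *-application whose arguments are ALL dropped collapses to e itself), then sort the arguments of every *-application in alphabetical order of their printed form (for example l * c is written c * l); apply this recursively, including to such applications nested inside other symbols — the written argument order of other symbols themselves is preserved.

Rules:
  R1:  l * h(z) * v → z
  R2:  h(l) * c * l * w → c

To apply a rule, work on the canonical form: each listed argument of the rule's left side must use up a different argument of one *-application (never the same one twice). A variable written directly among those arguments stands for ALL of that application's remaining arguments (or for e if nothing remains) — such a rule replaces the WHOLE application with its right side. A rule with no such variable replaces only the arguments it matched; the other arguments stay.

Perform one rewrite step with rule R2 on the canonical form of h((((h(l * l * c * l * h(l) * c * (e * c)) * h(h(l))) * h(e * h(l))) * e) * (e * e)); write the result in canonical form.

Canonical form:  h(h(c * c * c * h(l) * l * l * l) * h(h(l)) * h(h(l)))
R2 matches:  uses c, h(l), l;  w := c * c * l * l
The extension variable absorbs all remaining arguments, so the whole application is rewritten.
Giving:  h(h(c) * h(h(l)) * h(h(l)))

Answer: h(h(c) * h(h(l)) * h(h(l)))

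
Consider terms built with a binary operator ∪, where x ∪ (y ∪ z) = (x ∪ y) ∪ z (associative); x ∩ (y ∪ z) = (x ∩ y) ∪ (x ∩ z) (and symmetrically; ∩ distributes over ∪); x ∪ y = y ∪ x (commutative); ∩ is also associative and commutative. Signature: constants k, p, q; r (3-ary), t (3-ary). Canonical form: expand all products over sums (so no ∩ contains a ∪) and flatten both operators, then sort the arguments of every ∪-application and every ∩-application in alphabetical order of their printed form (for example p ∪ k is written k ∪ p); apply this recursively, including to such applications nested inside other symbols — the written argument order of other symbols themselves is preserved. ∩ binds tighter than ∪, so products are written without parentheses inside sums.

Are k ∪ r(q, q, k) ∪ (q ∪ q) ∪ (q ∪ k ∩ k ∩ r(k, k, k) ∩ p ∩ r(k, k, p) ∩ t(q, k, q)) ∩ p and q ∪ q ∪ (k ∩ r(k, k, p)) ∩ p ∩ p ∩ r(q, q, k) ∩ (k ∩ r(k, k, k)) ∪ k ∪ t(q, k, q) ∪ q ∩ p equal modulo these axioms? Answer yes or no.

Answer: no — k ∪ k ∩ k ∩ p ∩ p ∩ r(k, k, k) ∩ r(k, k, p) ∩ t(q, k, q) ∪ p ∩ q ∪ q ∪ q ∪ r(q, q, k) vs k ∪ k ∩ k ∩ p ∩ p ∩ r(k, k, k) ∩ r(k, k, p) ∩ r(q, q, k) ∪ p ∩ q ∪ q ∪ q ∪ t(q, k, q)

Derivation:
Left:  k ∪ r(q, q, k) ∪ (q ∪ q) ∪ (q ∪ k ∩ k ∩ r(k, k, k) ∩ p ∩ r(k, k, p) ∩ t(q, k, q)) ∩ p
  Expand:  k ∪ r(q, q, k) ∪ q ∪ q ∪ p ∩ q ∪ k ∩ k ∩ p ∩ p ∩ r(k, k, k) ∩ r(k, k, p) ∩ t(q, k, q)
  Sort arguments:  k ∪ k ∩ k ∩ p ∩ p ∩ r(k, k, k) ∩ r(k, k, p) ∩ t(q, k, q) ∪ p ∩ q ∪ q ∪ q ∪ r(q, q, k)
Right:  q ∪ q ∪ (k ∩ r(k, k, p)) ∩ p ∩ p ∩ r(q, q, k) ∩ (k ∩ r(k, k, k)) ∪ k ∪ t(q, k, q) ∪ q ∩ p
  Flatten:  q ∪ q ∪ k ∩ k ∩ p ∩ p ∩ r(k, k, k) ∩ r(k, k, p) ∩ r(q, q, k) ∪ k ∪ t(q, k, q) ∪ p ∩ q
  Sort arguments:  k ∪ k ∩ k ∩ p ∩ p ∩ r(k, k, k) ∩ r(k, k, p) ∩ r(q, q, k) ∪ p ∩ q ∪ q ∪ q ∪ t(q, k, q)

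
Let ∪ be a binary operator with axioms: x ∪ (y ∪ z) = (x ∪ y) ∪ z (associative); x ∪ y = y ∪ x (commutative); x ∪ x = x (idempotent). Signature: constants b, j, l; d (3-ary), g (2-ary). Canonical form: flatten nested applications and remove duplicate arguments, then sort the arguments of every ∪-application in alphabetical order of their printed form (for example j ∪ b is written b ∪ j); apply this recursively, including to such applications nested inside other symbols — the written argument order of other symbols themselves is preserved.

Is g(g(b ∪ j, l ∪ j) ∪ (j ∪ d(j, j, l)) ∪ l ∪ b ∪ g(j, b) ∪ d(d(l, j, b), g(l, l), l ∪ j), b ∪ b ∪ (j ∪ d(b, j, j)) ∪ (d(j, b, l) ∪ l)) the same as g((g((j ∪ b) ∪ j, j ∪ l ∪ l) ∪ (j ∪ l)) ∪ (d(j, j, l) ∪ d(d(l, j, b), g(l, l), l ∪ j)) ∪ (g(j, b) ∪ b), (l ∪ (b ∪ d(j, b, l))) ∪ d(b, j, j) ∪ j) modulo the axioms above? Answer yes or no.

Answer: yes — both canonical forms are g(b ∪ d(d(l, j, b), g(l, l), j ∪ l) ∪ d(j, j, l) ∪ g(b ∪ j, j ∪ l) ∪ g(j, b) ∪ j ∪ l, b ∪ d(b, j, j) ∪ d(j, b, l) ∪ j ∪ l)

Derivation:
Left:  g(g(b ∪ j, l ∪ j) ∪ (j ∪ d(j, j, l)) ∪ l ∪ b ∪ g(j, b) ∪ d(d(l, j, b), g(l, l), l ∪ j), b ∪ b ∪ (j ∪ d(b, j, j)) ∪ (d(j, b, l) ∪ l))
  Descend into:  g(b ∪ j, l ∪ j) ∪ (j ∪ d(j, j, l)) ∪ l ∪ b ∪ g(j, b) ∪ d(d(l, j, b), g(l, l), l ∪ j)
  Flatten:  g(b ∪ j, l ∪ j) ∪ j ∪ d(j, j, l) ∪ l ∪ b ∪ g(j, b) ∪ d(d(l, j, b), g(l, l), l ∪ j)
  Inside:  g(b ∪ j, l ∪ j)  →  g(b ∪ j, j ∪ l)
  Canonicalize subterm:  d(d(l, j, b), g(l, l), l ∪ j)  →  d(d(l, j, b), g(l, l), j ∪ l)
  Sort arguments:  b ∪ d(d(l, j, b), g(l, l), j ∪ l) ∪ d(j, j, l) ∪ g(b ∪ j, j ∪ l) ∪ g(j, b) ∪ j ∪ l
  Reassemble:  g(b ∪ d(d(l, j, b), g(l, l), j ∪ l) ∪ d(j, j, l) ∪ g(b ∪ j, j ∪ l) ∪ g(j, b) ∪ j ∪ l, b ∪ d(b, j, j) ∪ d(j, b, l) ∪ j ∪ l)
Right:  g((g((j ∪ b) ∪ j, j ∪ l ∪ l) ∪ (j ∪ l)) ∪ (d(j, j, l) ∪ d(d(l, j, b), g(l, l), l ∪ j)) ∪ (g(j, b) ∪ b), (l ∪ (b ∪ d(j, b, l))) ∪ d(b, j, j) ∪ j)
  Work inside:  (g((j ∪ b) ∪ j, j ∪ l ∪ l) ∪ (j ∪ l)) ∪ (d(j, j, l) ∪ d(d(l, j, b), g(l, l), l ∪ j)) ∪ (g(j, b) ∪ b)
  Un-nest:  g((j ∪ b) ∪ j, j ∪ l ∪ l) ∪ j ∪ l ∪ d(j, j, l) ∪ d(d(l, j, b), g(l, l), l ∪ j) ∪ g(j, b) ∪ b
  Inside:  g((j ∪ b) ∪ j, j ∪ l ∪ l)  →  g(b ∪ j, j ∪ l)
  Inside:  d(d(l, j, b), g(l, l), l ∪ j)  →  d(d(l, j, b), g(l, l), j ∪ l)
  Sort:  b ∪ d(d(l, j, b), g(l, l), j ∪ l) ∪ d(j, j, l) ∪ g(b ∪ j, j ∪ l) ∪ g(j, b) ∪ j ∪ l
  Rebuild:  g(b ∪ d(d(l, j, b), g(l, l), j ∪ l) ∪ d(j, j, l) ∪ g(b ∪ j, j ∪ l) ∪ g(j, b) ∪ j ∪ l, b ∪ d(b, j, j) ∪ d(j, b, l) ∪ j ∪ l)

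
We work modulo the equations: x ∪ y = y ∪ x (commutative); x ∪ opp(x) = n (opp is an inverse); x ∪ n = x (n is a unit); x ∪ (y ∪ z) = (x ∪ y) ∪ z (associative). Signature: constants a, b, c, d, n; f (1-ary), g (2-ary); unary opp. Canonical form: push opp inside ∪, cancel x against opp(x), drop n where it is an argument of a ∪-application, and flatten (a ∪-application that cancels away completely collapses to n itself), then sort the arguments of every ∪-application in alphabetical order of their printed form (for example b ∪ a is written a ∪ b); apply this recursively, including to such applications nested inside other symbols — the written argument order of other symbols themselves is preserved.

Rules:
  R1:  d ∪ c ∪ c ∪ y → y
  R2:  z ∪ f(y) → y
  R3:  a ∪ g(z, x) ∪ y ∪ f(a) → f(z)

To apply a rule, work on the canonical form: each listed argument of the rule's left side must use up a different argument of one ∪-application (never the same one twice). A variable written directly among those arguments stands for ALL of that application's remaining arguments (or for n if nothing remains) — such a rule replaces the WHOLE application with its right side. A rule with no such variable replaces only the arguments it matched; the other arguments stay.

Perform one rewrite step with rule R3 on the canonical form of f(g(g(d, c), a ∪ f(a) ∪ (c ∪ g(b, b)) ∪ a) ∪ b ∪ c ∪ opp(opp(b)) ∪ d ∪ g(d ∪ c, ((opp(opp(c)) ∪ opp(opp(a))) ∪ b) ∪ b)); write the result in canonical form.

Canonical form:  f(b ∪ b ∪ c ∪ d ∪ g(c ∪ d, a ∪ b ∪ b ∪ c) ∪ g(g(d, c), a ∪ a ∪ c ∪ f(a) ∪ g(b, b)))
R3 matches:  uses a, f(a), g(b, b);  x := b, y := a ∪ c, z := b
The extension variable absorbs all remaining arguments, so the whole application is rewritten.
New term:  f(b ∪ b ∪ c ∪ d ∪ g(c ∪ d, a ∪ b ∪ b ∪ c) ∪ g(g(d, c), f(b)))

Answer: f(b ∪ b ∪ c ∪ d ∪ g(c ∪ d, a ∪ b ∪ b ∪ c) ∪ g(g(d, c), f(b)))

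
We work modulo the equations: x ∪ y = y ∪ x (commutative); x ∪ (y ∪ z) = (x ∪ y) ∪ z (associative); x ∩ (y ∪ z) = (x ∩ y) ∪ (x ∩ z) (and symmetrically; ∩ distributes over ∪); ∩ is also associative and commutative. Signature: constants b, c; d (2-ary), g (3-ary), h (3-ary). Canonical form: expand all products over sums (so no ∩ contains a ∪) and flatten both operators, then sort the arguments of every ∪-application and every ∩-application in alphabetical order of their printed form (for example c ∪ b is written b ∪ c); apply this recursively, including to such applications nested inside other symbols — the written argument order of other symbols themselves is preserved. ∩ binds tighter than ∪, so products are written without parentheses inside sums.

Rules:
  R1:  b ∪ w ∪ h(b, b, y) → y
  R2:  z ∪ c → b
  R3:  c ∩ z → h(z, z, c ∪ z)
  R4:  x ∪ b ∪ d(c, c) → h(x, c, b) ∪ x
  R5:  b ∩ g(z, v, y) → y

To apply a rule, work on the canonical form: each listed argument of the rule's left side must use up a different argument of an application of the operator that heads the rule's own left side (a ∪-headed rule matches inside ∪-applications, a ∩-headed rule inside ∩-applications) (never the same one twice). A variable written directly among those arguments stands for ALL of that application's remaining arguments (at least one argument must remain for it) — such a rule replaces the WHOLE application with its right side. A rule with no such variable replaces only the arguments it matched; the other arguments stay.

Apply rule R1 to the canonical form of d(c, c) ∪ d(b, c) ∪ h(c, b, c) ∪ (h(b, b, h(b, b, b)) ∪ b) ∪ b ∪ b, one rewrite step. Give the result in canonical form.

Canonical form:  b ∪ b ∪ b ∪ d(b, c) ∪ d(c, c) ∪ h(b, b, h(b, b, b)) ∪ h(c, b, c)
Apply R1:  consuming b, h(b, b, h(b, b, b));  w := b ∪ b ∪ d(b, c) ∪ d(c, c) ∪ h(c, b, c), y := h(b, b, b)
The extension variable absorbs all remaining arguments, so the whole application is rewritten.
Giving:  h(b, b, b)

Answer: h(b, b, b)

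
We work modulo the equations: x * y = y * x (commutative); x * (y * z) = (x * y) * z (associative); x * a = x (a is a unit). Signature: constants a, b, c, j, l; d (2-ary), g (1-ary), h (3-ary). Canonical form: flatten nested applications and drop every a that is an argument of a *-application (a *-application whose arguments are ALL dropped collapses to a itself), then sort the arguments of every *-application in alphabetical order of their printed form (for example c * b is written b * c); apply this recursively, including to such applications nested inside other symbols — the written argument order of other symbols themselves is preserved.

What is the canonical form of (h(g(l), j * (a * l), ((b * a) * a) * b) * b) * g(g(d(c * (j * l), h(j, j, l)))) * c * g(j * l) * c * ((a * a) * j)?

Answer: b * c * c * g(g(d(c * j * l, h(j, j, l)))) * g(j * l) * h(g(l), j * l, b * b) * j

Derivation:
Un-nest:  h(g(l), j * (a * l), ((b * a) * a) * b) * b * g(g(d(c * (j * l), h(j, j, l)))) * c * g(j * l) * c * a * a * j
Canonicalize subterm:  h(g(l), j * (a * l), ((b * a) * a) * b)  →  h(g(l), j * l, b * b)
Inside:  g(g(d(c * (j * l), h(j, j, l))))  →  g(g(d(c * j * l, h(j, j, l))))
Drop the unit:  drop a (×2)
Order the arguments:  b * c * c * g(g(d(c * j * l, h(j, j, l)))) * g(j * l) * h(g(l), j * l, b * b) * j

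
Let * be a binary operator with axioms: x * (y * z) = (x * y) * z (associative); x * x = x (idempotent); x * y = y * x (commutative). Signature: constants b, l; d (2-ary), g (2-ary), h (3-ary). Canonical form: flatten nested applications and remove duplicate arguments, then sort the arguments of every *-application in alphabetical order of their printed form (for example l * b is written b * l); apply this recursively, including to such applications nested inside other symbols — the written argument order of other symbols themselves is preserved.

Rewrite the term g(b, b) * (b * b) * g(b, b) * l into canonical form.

Un-nest:  g(b, b) * b * b * g(b, b) * l
Deduplicate:  drop duplicate b, g(b, b)
Sort:  b * g(b, b) * l

Answer: b * g(b, b) * l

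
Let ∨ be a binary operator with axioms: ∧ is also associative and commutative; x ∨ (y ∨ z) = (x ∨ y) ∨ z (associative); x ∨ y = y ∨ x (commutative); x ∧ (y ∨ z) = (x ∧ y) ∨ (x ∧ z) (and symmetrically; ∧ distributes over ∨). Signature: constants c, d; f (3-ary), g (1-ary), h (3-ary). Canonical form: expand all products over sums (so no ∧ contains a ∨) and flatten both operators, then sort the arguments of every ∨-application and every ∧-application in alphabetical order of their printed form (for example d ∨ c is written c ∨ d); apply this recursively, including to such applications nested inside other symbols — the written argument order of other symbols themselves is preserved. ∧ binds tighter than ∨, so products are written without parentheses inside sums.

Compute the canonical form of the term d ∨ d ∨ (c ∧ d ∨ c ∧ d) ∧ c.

Distribute:  d ∨ d ∨ c ∧ c ∧ d ∨ c ∧ c ∧ d
Sort arguments:  c ∧ c ∧ d ∨ c ∧ c ∧ d ∨ d ∨ d

Answer: c ∧ c ∧ d ∨ c ∧ c ∧ d ∨ d ∨ d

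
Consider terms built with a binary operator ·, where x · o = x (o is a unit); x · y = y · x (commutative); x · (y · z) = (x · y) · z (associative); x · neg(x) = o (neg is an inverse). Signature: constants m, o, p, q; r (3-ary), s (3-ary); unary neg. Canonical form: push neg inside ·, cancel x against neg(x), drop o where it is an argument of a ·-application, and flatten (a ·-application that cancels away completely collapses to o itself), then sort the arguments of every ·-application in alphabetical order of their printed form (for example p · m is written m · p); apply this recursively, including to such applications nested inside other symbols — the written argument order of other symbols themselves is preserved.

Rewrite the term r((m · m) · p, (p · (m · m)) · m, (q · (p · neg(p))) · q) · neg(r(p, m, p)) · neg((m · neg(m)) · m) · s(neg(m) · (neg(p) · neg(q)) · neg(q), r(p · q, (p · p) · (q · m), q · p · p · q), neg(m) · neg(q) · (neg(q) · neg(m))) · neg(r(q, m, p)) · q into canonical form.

Answer: neg(m) · neg(r(p, m, p)) · neg(r(q, m, p)) · q · r(m · m · p, m · m · m · p, q · q) · s(neg(m) · neg(p) · neg(q) · neg(q), r(p · q, m · p · p · q, p · p · q · q), neg(m) · neg(m) · neg(q) · neg(q))

Derivation:
Push neg inside:  distribute neg over · and collapse double neg
Combine occurrences:  r(m · m · p, m · m · m · p, q · q) · neg(r(p, m, p)) · neg(m) · s(neg(m) · neg(p) · neg(q) · neg(q), r(p · q, m · p · p · q, p · p · q · q), neg(m) · neg(m) · neg(q) · neg(q)) · neg(r(q, m, p)) · q
Sort:  neg(m) · neg(r(p, m, p)) · neg(r(q, m, p)) · q · r(m · m · p, m · m · m · p, q · q) · s(neg(m) · neg(p) · neg(q) · neg(q), r(p · q, m · p · p · q, p · p · q · q), neg(m) · neg(m) · neg(q) · neg(q))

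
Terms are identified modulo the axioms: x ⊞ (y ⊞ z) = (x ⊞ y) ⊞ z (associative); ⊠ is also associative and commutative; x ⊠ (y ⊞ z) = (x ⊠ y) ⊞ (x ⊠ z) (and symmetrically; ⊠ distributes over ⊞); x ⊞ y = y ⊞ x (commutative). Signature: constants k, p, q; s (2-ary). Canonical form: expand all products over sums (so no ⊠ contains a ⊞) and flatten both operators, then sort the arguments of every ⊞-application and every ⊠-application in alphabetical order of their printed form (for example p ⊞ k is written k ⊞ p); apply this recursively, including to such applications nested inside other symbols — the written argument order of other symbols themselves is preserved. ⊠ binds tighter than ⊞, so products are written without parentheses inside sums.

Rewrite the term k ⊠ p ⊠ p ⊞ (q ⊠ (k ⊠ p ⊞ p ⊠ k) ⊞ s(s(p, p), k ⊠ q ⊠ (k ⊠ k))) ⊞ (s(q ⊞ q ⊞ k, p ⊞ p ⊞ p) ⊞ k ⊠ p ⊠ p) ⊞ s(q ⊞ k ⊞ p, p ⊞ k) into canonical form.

Expand:  k ⊠ p ⊠ p ⊞ k ⊠ p ⊠ q ⊞ k ⊠ p ⊠ q ⊞ s(s(p, p), k ⊠ k ⊠ k ⊠ q) ⊞ s(k ⊞ q ⊞ q, p ⊞ p ⊞ p) ⊞ k ⊠ p ⊠ p ⊞ s(k ⊞ p ⊞ q, k ⊞ p)
Order the arguments:  k ⊠ p ⊠ p ⊞ k ⊠ p ⊠ p ⊞ k ⊠ p ⊠ q ⊞ k ⊠ p ⊠ q ⊞ s(k ⊞ p ⊞ q, k ⊞ p) ⊞ s(k ⊞ q ⊞ q, p ⊞ p ⊞ p) ⊞ s(s(p, p), k ⊠ k ⊠ k ⊠ q)

Answer: k ⊠ p ⊠ p ⊞ k ⊠ p ⊠ p ⊞ k ⊠ p ⊠ q ⊞ k ⊠ p ⊠ q ⊞ s(k ⊞ p ⊞ q, k ⊞ p) ⊞ s(k ⊞ q ⊞ q, p ⊞ p ⊞ p) ⊞ s(s(p, p), k ⊠ k ⊠ k ⊠ q)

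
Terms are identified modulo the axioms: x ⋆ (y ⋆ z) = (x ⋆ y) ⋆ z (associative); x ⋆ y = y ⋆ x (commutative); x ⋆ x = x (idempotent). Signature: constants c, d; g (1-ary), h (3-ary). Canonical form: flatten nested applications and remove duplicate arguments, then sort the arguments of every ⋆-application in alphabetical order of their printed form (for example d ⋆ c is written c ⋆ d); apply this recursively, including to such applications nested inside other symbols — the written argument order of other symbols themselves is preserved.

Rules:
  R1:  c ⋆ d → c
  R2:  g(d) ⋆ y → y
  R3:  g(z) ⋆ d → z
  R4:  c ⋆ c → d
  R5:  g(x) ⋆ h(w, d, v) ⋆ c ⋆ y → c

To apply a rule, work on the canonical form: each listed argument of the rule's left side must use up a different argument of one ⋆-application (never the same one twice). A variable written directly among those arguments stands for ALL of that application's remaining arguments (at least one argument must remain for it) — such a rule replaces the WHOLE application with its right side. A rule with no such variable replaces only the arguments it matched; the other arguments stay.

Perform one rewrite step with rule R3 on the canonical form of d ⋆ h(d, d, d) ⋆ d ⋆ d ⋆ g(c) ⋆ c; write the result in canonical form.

Answer: c ⋆ h(d, d, d)

Derivation:
Canonical form:  c ⋆ d ⋆ g(c) ⋆ h(d, d, d)
Match R3:  consume d, g(c);  z := c
Result:  c ⋆ h(d, d, d)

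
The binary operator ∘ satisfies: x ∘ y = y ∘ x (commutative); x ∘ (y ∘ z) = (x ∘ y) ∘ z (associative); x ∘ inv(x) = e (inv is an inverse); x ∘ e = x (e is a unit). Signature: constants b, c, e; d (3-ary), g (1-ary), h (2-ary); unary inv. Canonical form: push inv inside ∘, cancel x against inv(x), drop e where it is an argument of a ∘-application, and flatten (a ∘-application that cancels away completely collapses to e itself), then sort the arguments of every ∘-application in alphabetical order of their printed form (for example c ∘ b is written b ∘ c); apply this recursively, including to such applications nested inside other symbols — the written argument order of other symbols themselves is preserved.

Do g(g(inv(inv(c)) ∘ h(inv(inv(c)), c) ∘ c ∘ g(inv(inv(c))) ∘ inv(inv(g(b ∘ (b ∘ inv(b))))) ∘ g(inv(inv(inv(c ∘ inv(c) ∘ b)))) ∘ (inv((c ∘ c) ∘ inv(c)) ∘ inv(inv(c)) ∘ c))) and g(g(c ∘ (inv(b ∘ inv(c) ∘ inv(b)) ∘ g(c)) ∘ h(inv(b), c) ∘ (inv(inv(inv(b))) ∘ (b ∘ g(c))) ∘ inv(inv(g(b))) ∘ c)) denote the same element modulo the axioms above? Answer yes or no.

Answer: no — g(g(c ∘ c ∘ c ∘ g(b) ∘ g(c) ∘ g(inv(b)) ∘ h(c, c))) vs g(g(c ∘ c ∘ c ∘ g(b) ∘ g(c) ∘ g(c) ∘ h(inv(b), c)))

Derivation:
Left:  g(g(inv(inv(c)) ∘ h(inv(inv(c)), c) ∘ c ∘ g(inv(inv(c))) ∘ inv(inv(g(b ∘ (b ∘ inv(b))))) ∘ g(inv(inv(inv(c ∘ inv(c) ∘ b)))) ∘ (inv((c ∘ c) ∘ inv(c)) ∘ inv(inv(c)) ∘ c)))
  Work inside:  inv(inv(c)) ∘ h(inv(inv(c)), c) ∘ c ∘ g(inv(inv(c))) ∘ inv(inv(g(b ∘ (b ∘ inv(b))))) ∘ g(inv(inv(inv(c ∘ inv(c) ∘ b)))) ∘ (inv((c ∘ c) ∘ inv(c)) ∘ inv(inv(c)) ∘ c)
  Push inv inside:  distribute inv over ∘ and collapse double inv
  Collect:  c ∘ c ∘ c ∘ h(c, c) ∘ g(c) ∘ g(b) ∘ g(inv(b))
  Sort:  c ∘ c ∘ c ∘ g(b) ∘ g(c) ∘ g(inv(b)) ∘ h(c, c)
  Reassemble:  g(g(c ∘ c ∘ c ∘ g(b) ∘ g(c) ∘ g(inv(b)) ∘ h(c, c)))
Right:  g(g(c ∘ (inv(b ∘ inv(c) ∘ inv(b)) ∘ g(c)) ∘ h(inv(b), c) ∘ (inv(inv(inv(b))) ∘ (b ∘ g(c))) ∘ inv(inv(g(b))) ∘ c))
  Focus inside:  c ∘ (inv(b ∘ inv(c) ∘ inv(b)) ∘ g(c)) ∘ h(inv(b), c) ∘ (inv(inv(inv(b))) ∘ (b ∘ g(c))) ∘ inv(inv(g(b))) ∘ c
  Push inv inside:  distribute inv over ∘ and collapse double inv
  Inverses cancel:  b cancels
  Collect:  c ∘ c ∘ c ∘ g(c) ∘ g(c) ∘ h(inv(b), c) ∘ g(b)
  Sort:  c ∘ c ∘ c ∘ g(b) ∘ g(c) ∘ g(c) ∘ h(inv(b), c)
  Rebuild:  g(g(c ∘ c ∘ c ∘ g(b) ∘ g(c) ∘ g(c) ∘ h(inv(b), c)))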